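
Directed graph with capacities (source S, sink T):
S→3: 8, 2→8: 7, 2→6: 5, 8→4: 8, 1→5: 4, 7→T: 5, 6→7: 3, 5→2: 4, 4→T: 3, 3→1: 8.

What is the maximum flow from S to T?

4

Augment S→3→1→5→2→6→7→T: bottleneck 3. Total 3.
Augment S→3→1→5→2→8→4→T: bottleneck 1. Total 4.
No augmenting path remains in the residual graph.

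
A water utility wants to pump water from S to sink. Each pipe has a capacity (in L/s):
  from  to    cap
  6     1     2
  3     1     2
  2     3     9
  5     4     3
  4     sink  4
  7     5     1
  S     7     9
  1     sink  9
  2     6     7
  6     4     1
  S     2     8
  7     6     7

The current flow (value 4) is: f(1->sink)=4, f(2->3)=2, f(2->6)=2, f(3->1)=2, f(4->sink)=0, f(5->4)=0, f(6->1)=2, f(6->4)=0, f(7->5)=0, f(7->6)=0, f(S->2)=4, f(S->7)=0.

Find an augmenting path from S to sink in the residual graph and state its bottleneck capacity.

Residual along S->2->6->4->sink: S->2: 4, 2->6: 5, 6->4: 1, 4->sink: 4.
Bottleneck = min = 1.

S->2->6->4->sink, bottleneck 1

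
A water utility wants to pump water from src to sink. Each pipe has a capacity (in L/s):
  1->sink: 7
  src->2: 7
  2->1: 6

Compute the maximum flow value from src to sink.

6

Augment src->2->1->sink: bottleneck 6. Total 6.
No augmenting path remains in the residual graph.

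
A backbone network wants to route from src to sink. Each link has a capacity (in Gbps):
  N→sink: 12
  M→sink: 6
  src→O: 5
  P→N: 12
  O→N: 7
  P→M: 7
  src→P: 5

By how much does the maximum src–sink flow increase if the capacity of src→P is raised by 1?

1

Original max flow = 10.
After raising cap(src→P), augmenting paths through that edge carry 1 more unit.
New max flow = 11. Increase = 1.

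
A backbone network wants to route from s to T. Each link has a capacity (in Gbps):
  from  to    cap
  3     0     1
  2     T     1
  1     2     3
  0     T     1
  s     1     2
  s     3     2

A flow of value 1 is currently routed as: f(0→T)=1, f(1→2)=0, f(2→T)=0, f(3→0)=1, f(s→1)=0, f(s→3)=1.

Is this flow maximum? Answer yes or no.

Residual path s→1→2→T has bottleneck 1 > 0.
Pushing 1 along it raises the flow to 2, so the given flow is not maximum.

No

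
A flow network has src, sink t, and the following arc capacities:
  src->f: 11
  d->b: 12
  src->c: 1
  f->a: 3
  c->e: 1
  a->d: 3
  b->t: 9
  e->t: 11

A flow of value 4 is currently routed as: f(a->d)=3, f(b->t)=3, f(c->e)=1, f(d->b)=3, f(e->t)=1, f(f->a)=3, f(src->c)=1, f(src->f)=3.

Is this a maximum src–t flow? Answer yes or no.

Yes

Residual reachable from src: {f, src}; t is not reachable.
Saturated cut: f->a, src->c with total capacity 4 = current flow value. Flow is maximum.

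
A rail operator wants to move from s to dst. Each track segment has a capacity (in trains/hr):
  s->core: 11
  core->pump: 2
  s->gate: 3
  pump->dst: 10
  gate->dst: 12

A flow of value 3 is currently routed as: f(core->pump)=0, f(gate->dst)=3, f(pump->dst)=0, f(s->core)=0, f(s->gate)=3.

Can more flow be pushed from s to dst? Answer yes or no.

Residual path s->core->pump->dst has bottleneck 2 > 0.
Pushing 2 along it raises the flow to 5, so the given flow is not maximum.

Yes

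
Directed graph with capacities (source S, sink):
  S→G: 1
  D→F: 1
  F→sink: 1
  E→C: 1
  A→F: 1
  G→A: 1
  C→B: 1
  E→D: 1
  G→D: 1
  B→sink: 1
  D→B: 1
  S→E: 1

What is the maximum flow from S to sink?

Augment S→E→C→B→sink: bottleneck 1. Total 1.
Augment S→G→D→F→sink: bottleneck 1. Total 2.
No augmenting path remains in the residual graph.

2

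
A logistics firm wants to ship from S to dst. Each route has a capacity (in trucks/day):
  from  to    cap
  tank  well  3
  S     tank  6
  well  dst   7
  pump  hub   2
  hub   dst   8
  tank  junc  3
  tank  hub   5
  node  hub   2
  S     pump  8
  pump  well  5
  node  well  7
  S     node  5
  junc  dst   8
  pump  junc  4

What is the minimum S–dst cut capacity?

19

Max flow = 19 (via 7 augmenting paths).
In the residual at optimum, the set reachable from S is {S}.
Cut edges: S→tank (cap 6), S→node (cap 5), S→pump (cap 8). Sum = 19.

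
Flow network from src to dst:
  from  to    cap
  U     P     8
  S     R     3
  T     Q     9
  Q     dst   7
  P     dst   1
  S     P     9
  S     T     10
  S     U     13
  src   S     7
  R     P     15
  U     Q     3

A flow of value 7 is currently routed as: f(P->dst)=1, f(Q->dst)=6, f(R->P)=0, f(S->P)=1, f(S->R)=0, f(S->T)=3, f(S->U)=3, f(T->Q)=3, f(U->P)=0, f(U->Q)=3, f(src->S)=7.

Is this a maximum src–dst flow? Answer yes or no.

Residual reachable from src: {src}; dst is not reachable.
Saturated cut: src->S with total capacity 7 = current flow value. Flow is maximum.

Yes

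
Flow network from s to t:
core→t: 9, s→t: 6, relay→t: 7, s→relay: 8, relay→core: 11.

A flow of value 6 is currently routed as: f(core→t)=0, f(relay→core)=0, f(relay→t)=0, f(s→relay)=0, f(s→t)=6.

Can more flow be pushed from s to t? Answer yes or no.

Residual path s→relay→t has bottleneck 7 > 0.
Pushing 7 along it raises the flow to 13, so the given flow is not maximum.

Yes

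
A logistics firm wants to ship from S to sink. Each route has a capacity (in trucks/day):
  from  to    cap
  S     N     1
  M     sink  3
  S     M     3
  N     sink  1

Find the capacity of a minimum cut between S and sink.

4

Max flow = 4 (via 2 augmenting paths).
In the residual at optimum, the set reachable from S is {S}.
Cut edges: S->M (cap 3), S->N (cap 1). Sum = 4.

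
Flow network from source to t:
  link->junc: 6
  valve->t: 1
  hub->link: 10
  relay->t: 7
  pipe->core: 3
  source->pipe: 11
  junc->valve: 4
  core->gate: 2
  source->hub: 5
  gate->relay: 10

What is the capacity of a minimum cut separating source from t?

Max flow = 3 (via 2 augmenting paths).
In the residual at optimum, the set reachable from source is {core, hub, junc, link, pipe, source, valve}.
Cut edges: core->gate (cap 2), valve->t (cap 1). Sum = 3.

3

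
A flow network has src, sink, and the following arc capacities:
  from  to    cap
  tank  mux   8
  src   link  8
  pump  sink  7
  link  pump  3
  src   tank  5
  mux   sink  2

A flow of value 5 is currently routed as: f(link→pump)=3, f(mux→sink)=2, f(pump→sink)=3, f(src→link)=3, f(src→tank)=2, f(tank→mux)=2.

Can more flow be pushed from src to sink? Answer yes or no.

No

Residual reachable from src: {link, mux, src, tank}; sink is not reachable.
Saturated cut: link→pump, mux→sink with total capacity 5 = current flow value. Flow is maximum.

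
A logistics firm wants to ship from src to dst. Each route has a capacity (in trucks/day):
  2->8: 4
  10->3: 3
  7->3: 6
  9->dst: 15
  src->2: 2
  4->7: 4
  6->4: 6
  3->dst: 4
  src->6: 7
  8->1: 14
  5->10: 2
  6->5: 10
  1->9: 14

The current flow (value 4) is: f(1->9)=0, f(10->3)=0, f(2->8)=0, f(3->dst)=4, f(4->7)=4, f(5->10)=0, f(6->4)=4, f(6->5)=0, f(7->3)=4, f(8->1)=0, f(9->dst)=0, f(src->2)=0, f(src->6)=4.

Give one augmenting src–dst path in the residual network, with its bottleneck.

src->2->8->1->9->dst, bottleneck 2

Residual along src->2->8->1->9->dst: src->2: 2, 2->8: 4, 8->1: 14, 1->9: 14, 9->dst: 15.
Bottleneck = min = 2.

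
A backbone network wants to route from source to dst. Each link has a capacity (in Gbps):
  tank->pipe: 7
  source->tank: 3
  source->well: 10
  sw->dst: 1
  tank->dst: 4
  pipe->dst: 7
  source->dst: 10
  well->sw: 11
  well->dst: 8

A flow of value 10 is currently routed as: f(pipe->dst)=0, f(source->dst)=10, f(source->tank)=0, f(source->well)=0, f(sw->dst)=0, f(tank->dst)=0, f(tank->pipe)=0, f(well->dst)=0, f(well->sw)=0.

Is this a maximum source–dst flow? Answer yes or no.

Residual path source->well->dst has bottleneck 8 > 0.
Pushing 8 along it raises the flow to 18, so the given flow is not maximum.

No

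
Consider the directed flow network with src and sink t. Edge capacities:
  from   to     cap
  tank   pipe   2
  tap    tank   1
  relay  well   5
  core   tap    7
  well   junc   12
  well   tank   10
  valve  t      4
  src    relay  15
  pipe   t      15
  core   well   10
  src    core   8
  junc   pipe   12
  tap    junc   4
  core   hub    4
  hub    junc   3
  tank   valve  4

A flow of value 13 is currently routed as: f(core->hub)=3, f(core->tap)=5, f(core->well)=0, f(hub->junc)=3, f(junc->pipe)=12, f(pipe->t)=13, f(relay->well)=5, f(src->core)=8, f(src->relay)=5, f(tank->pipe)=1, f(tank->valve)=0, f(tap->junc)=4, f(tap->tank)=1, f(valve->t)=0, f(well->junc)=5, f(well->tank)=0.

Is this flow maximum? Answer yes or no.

Residual reachable from src: {relay, src}; t is not reachable.
Saturated cut: src->core, relay->well with total capacity 13 = current flow value. Flow is maximum.

Yes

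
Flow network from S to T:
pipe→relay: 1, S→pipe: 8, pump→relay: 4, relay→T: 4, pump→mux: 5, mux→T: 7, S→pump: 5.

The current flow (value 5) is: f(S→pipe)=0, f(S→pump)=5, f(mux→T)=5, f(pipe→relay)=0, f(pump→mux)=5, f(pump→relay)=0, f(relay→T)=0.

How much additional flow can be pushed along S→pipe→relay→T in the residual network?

Residual capacities along the path: S→pipe: 8, pipe→relay: 1, relay→T: 4.
Minimum is 1.

1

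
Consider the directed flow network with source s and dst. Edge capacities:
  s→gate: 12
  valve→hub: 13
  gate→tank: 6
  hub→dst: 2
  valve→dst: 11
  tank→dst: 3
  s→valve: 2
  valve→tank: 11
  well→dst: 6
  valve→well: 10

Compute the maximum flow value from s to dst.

5

Augment s→valve→dst: bottleneck 2. Total 2.
Augment s→gate→tank→dst: bottleneck 3. Total 5.
No augmenting path remains in the residual graph.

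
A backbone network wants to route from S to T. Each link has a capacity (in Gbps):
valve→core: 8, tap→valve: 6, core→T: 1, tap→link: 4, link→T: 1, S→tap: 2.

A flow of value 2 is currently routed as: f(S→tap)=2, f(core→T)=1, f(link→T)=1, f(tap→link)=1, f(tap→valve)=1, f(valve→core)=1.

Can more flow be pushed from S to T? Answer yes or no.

No

Residual reachable from S: {S}; T is not reachable.
Saturated cut: S→tap with total capacity 2 = current flow value. Flow is maximum.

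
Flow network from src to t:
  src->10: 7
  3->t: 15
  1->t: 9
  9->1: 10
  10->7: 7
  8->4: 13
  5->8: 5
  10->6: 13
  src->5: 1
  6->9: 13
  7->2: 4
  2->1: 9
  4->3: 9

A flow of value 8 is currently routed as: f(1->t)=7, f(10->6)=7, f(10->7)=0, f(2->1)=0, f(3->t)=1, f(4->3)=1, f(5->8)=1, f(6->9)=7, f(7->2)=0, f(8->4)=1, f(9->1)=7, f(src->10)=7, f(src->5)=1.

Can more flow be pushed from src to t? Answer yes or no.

Residual reachable from src: {src}; t is not reachable.
Saturated cut: src->5, src->10 with total capacity 8 = current flow value. Flow is maximum.

No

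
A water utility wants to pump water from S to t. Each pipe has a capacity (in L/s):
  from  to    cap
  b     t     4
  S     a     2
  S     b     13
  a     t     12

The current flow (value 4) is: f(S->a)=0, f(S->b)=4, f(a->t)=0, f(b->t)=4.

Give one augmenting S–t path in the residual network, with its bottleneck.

S->a->t, bottleneck 2

Residual along S->a->t: S->a: 2, a->t: 12.
Bottleneck = min = 2.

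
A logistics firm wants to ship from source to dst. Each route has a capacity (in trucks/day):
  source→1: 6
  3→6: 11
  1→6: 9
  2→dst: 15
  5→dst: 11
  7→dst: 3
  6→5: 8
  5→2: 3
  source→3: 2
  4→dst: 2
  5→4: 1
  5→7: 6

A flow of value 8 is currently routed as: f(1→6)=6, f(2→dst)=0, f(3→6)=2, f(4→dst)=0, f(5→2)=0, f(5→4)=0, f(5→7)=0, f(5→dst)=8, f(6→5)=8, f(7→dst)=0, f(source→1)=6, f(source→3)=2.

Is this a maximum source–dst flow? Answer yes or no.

Yes

Residual reachable from source: {source}; dst is not reachable.
Saturated cut: source→1, source→3 with total capacity 8 = current flow value. Flow is maximum.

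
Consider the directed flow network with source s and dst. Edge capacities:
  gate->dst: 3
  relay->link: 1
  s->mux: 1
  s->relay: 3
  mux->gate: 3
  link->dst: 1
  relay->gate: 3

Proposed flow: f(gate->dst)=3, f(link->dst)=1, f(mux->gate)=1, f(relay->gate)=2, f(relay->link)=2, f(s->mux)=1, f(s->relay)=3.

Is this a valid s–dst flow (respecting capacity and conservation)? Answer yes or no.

Capacity violated on relay->link: flow 2 > capacity 1.

No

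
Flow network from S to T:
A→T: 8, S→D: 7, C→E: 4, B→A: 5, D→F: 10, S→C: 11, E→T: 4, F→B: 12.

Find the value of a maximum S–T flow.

9

Augment S→C→E→T: bottleneck 4. Total 4.
Augment S→D→F→B→A→T: bottleneck 5. Total 9.
No augmenting path remains in the residual graph.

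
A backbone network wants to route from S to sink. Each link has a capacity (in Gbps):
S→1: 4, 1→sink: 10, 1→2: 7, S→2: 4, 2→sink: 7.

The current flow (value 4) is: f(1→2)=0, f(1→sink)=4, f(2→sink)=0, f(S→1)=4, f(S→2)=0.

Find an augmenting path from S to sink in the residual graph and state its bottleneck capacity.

Residual along S→2→sink: S→2: 4, 2→sink: 7.
Bottleneck = min = 4.

S→2→sink, bottleneck 4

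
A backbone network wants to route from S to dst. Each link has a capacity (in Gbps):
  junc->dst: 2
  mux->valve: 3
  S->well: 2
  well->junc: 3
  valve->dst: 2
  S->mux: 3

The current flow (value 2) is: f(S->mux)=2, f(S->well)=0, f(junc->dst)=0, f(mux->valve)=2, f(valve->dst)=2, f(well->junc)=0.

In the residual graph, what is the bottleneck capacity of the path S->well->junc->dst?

Residual capacities along the path: S->well: 2, well->junc: 3, junc->dst: 2.
Minimum is 2.

2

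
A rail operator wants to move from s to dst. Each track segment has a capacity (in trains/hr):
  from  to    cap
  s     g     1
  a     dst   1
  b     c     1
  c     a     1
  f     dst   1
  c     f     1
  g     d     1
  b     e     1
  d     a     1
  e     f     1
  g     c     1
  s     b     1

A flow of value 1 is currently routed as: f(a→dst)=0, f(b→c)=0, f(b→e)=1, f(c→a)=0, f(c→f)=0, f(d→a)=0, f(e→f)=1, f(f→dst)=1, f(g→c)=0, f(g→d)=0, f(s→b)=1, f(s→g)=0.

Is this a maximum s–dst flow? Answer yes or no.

No

Residual path s→g→c→a→dst has bottleneck 1 > 0.
Pushing 1 along it raises the flow to 2, so the given flow is not maximum.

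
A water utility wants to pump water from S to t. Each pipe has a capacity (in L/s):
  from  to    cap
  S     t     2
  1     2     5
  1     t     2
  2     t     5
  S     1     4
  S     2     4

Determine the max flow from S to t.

9

Augment S→t: bottleneck 2. Total 2.
Augment S→1→t: bottleneck 2. Total 4.
Augment S→2→t: bottleneck 4. Total 8.
Augment S→1→2→t: bottleneck 1. Total 9.
No augmenting path remains in the residual graph.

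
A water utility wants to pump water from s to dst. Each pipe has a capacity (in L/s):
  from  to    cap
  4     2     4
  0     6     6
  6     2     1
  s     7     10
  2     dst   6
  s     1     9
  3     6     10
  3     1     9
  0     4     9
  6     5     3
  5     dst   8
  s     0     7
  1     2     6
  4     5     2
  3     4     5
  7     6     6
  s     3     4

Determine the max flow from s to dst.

11

Augment s->1->2->dst: bottleneck 6. Total 6.
Augment s->7->6->5->dst: bottleneck 3. Total 9.
Augment s->3->4->5->dst: bottleneck 2. Total 11.
No augmenting path remains in the residual graph.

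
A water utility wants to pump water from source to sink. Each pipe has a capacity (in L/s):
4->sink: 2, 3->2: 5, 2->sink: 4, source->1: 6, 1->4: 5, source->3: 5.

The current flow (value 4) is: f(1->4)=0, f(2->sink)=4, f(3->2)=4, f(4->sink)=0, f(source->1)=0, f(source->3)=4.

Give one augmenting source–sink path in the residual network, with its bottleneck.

source->1->4->sink, bottleneck 2

Residual along source->1->4->sink: source->1: 6, 1->4: 5, 4->sink: 2.
Bottleneck = min = 2.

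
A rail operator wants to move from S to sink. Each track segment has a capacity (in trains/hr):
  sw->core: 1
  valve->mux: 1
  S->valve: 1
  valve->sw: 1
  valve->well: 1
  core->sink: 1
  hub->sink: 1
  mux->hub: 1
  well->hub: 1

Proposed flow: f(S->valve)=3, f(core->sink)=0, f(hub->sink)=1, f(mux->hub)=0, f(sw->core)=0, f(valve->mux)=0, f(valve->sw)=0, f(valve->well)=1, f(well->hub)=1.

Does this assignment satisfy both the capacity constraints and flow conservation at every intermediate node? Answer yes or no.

No

Capacity violated on S->valve: flow 3 > capacity 1.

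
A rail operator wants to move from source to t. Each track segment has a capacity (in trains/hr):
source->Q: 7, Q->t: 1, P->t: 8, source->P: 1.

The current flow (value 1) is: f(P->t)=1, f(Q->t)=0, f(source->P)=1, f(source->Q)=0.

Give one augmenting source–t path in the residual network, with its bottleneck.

source->Q->t, bottleneck 1

Residual along source->Q->t: source->Q: 7, Q->t: 1.
Bottleneck = min = 1.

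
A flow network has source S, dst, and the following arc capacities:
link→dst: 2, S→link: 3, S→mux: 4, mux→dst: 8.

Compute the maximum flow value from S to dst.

Augment S→link→dst: bottleneck 2. Total 2.
Augment S→mux→dst: bottleneck 4. Total 6.
No augmenting path remains in the residual graph.

6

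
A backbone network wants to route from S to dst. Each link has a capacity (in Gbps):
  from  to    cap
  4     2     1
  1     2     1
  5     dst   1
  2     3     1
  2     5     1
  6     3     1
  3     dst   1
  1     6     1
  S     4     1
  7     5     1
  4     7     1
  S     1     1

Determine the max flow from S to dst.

Augment S→1→6→3→dst: bottleneck 1. Total 1.
Augment S→4→2→5→dst: bottleneck 1. Total 2.
No augmenting path remains in the residual graph.

2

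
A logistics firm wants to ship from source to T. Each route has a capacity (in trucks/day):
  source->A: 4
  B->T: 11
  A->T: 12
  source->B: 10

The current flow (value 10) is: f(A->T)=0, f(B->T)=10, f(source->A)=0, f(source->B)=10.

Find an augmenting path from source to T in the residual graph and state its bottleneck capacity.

source->A->T, bottleneck 4

Residual along source->A->T: source->A: 4, A->T: 12.
Bottleneck = min = 4.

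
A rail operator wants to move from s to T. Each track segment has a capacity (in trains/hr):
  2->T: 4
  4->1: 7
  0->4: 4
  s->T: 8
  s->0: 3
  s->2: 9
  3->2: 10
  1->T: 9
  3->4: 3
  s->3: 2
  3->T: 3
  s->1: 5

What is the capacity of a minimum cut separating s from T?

22

Max flow = 22 (via 5 augmenting paths).
In the residual at optimum, the set reachable from s is {2, s}.
Cut edges: s->0 (cap 3), s->3 (cap 2), s->1 (cap 5), s->T (cap 8), 2->T (cap 4). Sum = 22.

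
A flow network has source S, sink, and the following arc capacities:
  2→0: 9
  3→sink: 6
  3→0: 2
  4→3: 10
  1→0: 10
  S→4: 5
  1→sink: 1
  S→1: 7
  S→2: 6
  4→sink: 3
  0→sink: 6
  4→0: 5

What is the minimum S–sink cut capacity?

12

Max flow = 12 (via 4 augmenting paths).
In the residual at optimum, the set reachable from S is {0, 1, 2, S}.
Cut edges: S→4 (cap 5), 1→sink (cap 1), 0→sink (cap 6). Sum = 12.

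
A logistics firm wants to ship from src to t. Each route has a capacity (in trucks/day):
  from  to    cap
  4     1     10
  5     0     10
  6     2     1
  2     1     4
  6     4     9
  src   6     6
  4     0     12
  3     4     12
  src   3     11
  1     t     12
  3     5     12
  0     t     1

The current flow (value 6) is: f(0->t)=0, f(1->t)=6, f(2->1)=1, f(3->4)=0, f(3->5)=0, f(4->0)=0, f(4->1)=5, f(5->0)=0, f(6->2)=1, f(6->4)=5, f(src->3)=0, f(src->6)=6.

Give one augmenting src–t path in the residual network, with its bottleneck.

src->3->4->1->t, bottleneck 5

Residual along src->3->4->1->t: src->3: 11, 3->4: 12, 4->1: 5, 1->t: 6.
Bottleneck = min = 5.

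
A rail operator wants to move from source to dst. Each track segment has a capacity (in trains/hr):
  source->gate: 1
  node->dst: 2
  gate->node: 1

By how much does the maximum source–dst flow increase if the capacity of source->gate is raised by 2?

Original max flow = 1.
Even with extra capacity on source->gate, another cut of capacity 1 remains binding.
New max flow = 1. Increase = 0.

0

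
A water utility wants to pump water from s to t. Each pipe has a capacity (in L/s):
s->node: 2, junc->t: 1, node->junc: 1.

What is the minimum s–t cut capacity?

1

Max flow = 1 (via 1 augmenting path).
In the residual at optimum, the set reachable from s is {node, s}.
Cut edges: node->junc (cap 1). Sum = 1.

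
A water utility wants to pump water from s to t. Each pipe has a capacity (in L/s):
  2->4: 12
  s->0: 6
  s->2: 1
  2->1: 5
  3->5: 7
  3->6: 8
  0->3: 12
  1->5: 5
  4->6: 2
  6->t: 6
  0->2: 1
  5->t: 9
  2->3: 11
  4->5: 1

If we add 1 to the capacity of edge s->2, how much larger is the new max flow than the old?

Original max flow = 7.
After raising cap(s->2), augmenting paths through that edge carry 1 more unit.
New max flow = 8. Increase = 1.

1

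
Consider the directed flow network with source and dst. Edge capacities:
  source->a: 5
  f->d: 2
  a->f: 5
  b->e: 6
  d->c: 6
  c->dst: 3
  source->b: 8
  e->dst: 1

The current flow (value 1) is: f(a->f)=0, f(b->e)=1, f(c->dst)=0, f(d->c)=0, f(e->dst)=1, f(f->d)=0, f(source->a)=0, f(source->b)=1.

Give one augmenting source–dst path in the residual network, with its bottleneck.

source->a->f->d->c->dst, bottleneck 2

Residual along source->a->f->d->c->dst: source->a: 5, a->f: 5, f->d: 2, d->c: 6, c->dst: 3.
Bottleneck = min = 2.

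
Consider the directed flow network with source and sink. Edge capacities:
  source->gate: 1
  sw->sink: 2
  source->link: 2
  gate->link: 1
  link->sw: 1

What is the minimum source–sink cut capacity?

1

Max flow = 1 (via 1 augmenting path).
In the residual at optimum, the set reachable from source is {gate, link, source}.
Cut edges: link->sw (cap 1). Sum = 1.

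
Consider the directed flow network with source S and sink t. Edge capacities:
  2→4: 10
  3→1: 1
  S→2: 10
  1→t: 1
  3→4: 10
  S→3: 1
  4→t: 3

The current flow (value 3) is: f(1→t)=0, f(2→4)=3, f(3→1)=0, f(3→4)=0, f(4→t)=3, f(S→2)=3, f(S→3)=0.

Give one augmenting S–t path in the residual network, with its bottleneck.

S→3→1→t, bottleneck 1

Residual along S→3→1→t: S→3: 1, 3→1: 1, 1→t: 1.
Bottleneck = min = 1.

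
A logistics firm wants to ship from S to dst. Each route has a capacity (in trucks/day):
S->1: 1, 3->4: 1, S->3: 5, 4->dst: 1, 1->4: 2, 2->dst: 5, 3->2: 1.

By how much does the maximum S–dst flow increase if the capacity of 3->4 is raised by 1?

0

Original max flow = 2.
Edge 3->4 does not cross the min cut (source side {1, 3, 4, S}), so extra capacity there cannot help.
New max flow = 2. Increase = 0.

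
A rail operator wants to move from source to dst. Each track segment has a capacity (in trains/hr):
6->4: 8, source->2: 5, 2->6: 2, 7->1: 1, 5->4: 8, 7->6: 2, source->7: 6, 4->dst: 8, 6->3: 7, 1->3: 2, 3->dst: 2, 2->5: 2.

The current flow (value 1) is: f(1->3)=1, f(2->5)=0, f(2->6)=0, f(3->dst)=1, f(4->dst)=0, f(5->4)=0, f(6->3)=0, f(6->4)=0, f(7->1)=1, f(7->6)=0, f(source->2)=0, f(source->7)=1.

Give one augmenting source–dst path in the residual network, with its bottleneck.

Residual along source->7->6->3->dst: source->7: 5, 7->6: 2, 6->3: 7, 3->dst: 1.
Bottleneck = min = 1.

source->7->6->3->dst, bottleneck 1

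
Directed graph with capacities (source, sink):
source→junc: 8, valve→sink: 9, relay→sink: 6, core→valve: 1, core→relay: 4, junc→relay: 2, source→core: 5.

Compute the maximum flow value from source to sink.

Augment source→core→valve→sink: bottleneck 1. Total 1.
Augment source→core→relay→sink: bottleneck 4. Total 5.
Augment source→junc→relay→sink: bottleneck 2. Total 7.
No augmenting path remains in the residual graph.

7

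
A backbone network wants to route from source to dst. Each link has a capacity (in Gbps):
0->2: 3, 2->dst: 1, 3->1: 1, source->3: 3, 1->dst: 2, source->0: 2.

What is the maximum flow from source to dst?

2

Augment source->3->1->dst: bottleneck 1. Total 1.
Augment source->0->2->dst: bottleneck 1. Total 2.
No augmenting path remains in the residual graph.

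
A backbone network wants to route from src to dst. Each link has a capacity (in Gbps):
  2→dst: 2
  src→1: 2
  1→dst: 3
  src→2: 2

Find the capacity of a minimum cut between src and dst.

4

Max flow = 4 (via 2 augmenting paths).
In the residual at optimum, the set reachable from src is {src}.
Cut edges: src→1 (cap 2), src→2 (cap 2). Sum = 4.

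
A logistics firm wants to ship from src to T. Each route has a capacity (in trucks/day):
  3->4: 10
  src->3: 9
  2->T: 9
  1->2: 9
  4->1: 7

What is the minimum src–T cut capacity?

7

Max flow = 7 (via 1 augmenting path).
In the residual at optimum, the set reachable from src is {3, 4, src}.
Cut edges: 4->1 (cap 7). Sum = 7.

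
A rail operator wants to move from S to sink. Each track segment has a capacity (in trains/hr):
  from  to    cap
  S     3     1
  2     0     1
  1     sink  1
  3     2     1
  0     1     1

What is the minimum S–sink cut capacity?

1

Max flow = 1 (via 1 augmenting path).
In the residual at optimum, the set reachable from S is {S}.
Cut edges: S→3 (cap 1). Sum = 1.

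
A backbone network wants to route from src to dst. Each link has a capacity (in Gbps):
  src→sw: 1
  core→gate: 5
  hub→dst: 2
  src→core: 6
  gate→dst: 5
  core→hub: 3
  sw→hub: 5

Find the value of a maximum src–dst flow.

Augment src→core→gate→dst: bottleneck 5. Total 5.
Augment src→core→hub→dst: bottleneck 1. Total 6.
Augment src→sw→hub→dst: bottleneck 1. Total 7.
No augmenting path remains in the residual graph.

7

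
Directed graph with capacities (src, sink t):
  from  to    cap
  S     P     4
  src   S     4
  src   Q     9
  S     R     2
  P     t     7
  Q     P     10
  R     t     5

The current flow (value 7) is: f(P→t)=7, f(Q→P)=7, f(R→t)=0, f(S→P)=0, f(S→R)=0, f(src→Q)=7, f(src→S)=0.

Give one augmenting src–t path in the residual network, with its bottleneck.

Residual along src→S→R→t: src→S: 4, S→R: 2, R→t: 5.
Bottleneck = min = 2.

src→S→R→t, bottleneck 2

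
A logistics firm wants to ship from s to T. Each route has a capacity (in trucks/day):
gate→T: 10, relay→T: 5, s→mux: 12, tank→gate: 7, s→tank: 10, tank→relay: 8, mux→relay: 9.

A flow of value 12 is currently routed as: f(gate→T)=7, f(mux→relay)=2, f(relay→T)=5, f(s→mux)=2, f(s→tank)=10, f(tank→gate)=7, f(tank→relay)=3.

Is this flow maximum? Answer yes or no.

Residual reachable from s: {mux, relay, s, tank}; T is not reachable.
Saturated cut: tank→gate, relay→T with total capacity 12 = current flow value. Flow is maximum.

Yes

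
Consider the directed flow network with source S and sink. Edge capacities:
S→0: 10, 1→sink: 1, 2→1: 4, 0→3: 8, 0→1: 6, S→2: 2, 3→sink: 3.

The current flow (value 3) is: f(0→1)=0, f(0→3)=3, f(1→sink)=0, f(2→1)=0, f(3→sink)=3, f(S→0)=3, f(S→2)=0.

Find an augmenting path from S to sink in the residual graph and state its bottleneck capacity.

S→0→1→sink, bottleneck 1

Residual along S→0→1→sink: S→0: 7, 0→1: 6, 1→sink: 1.
Bottleneck = min = 1.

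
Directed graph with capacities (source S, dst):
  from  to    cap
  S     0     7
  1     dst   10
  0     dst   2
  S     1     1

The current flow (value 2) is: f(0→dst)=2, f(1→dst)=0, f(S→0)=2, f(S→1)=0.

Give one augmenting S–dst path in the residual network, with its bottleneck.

S→1→dst, bottleneck 1

Residual along S→1→dst: S→1: 1, 1→dst: 10.
Bottleneck = min = 1.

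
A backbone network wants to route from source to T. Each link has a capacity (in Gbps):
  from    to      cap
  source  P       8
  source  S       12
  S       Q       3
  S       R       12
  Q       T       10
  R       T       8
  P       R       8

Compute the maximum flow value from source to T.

Augment source→S→Q→T: bottleneck 3. Total 3.
Augment source→S→R→T: bottleneck 8. Total 11.
No augmenting path remains in the residual graph.

11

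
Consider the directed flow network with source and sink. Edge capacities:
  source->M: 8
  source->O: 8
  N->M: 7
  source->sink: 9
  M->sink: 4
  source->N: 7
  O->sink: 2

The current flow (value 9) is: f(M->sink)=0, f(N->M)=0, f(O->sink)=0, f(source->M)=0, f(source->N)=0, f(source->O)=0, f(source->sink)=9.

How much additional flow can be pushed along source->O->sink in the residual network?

2

Residual capacities along the path: source->O: 8, O->sink: 2.
Minimum is 2.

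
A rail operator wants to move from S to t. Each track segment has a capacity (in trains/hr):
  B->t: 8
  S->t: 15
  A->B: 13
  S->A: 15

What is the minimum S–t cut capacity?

Max flow = 23 (via 2 augmenting paths).
In the residual at optimum, the set reachable from S is {A, B, S}.
Cut edges: S->t (cap 15), B->t (cap 8). Sum = 23.

23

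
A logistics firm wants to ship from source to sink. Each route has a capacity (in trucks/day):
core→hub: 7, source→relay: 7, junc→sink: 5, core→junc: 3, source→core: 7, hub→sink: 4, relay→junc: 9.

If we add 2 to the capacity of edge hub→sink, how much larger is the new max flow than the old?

2

Original max flow = 9.
After raising cap(hub→sink), augmenting paths through that edge carry 2 more units.
New max flow = 11. Increase = 2.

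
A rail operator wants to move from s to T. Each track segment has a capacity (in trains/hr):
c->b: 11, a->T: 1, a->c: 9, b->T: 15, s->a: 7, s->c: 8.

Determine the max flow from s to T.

Augment s->a->T: bottleneck 1. Total 1.
Augment s->c->b->T: bottleneck 8. Total 9.
Augment s->a->c->b->T: bottleneck 3. Total 12.
No augmenting path remains in the residual graph.

12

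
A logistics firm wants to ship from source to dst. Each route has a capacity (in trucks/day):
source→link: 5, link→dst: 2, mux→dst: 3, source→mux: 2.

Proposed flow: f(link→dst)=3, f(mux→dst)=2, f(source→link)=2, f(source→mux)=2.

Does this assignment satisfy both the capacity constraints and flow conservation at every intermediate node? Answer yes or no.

Capacity violated on link→dst: flow 3 > capacity 2.

No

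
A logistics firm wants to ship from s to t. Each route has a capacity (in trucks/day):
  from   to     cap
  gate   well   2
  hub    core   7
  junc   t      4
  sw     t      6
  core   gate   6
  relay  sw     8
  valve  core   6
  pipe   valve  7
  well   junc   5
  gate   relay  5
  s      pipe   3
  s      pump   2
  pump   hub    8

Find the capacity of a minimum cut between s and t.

5

Max flow = 5 (via 2 augmenting paths).
In the residual at optimum, the set reachable from s is {s}.
Cut edges: s->pipe (cap 3), s->pump (cap 2). Sum = 5.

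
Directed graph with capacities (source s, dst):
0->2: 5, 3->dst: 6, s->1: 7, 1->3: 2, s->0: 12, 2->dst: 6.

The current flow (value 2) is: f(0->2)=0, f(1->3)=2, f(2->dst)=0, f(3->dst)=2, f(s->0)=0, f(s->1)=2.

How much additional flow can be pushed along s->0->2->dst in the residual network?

Residual capacities along the path: s->0: 12, 0->2: 5, 2->dst: 6.
Minimum is 5.

5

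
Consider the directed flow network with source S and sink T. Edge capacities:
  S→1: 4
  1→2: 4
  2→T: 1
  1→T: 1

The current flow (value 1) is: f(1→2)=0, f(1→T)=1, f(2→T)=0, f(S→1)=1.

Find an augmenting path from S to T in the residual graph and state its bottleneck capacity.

S→1→2→T, bottleneck 1

Residual along S→1→2→T: S→1: 3, 1→2: 4, 2→T: 1.
Bottleneck = min = 1.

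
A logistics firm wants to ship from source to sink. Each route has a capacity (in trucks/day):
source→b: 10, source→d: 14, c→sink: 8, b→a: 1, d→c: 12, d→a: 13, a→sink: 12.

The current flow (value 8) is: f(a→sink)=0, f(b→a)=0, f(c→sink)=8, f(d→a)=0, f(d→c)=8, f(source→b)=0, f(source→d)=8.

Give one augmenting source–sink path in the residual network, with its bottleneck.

source→d→a→sink, bottleneck 6

Residual along source→d→a→sink: source→d: 6, d→a: 13, a→sink: 12.
Bottleneck = min = 6.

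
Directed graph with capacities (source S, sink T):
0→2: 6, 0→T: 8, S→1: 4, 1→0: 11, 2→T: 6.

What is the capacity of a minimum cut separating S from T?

Max flow = 4 (via 1 augmenting path).
In the residual at optimum, the set reachable from S is {S}.
Cut edges: S→1 (cap 4). Sum = 4.

4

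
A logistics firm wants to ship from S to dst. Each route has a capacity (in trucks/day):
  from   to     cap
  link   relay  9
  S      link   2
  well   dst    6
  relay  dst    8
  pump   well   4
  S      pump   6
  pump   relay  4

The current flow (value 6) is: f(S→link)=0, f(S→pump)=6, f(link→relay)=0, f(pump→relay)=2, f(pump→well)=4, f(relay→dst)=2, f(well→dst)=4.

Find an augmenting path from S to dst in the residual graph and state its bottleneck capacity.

S→link→relay→dst, bottleneck 2

Residual along S→link→relay→dst: S→link: 2, link→relay: 9, relay→dst: 6.
Bottleneck = min = 2.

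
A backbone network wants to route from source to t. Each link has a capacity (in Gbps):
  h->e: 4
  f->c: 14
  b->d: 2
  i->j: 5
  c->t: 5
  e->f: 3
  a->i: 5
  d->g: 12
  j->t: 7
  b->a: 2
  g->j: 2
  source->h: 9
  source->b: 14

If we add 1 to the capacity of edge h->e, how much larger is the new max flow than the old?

Original max flow = 7.
Edge h->e does not cross the min cut (source side {b, e, h, source}), so extra capacity there cannot help.
New max flow = 7. Increase = 0.

0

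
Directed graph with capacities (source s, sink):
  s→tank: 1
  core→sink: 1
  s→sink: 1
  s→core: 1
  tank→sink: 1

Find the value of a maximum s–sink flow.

Augment s→sink: bottleneck 1. Total 1.
Augment s→core→sink: bottleneck 1. Total 2.
Augment s→tank→sink: bottleneck 1. Total 3.
No augmenting path remains in the residual graph.

3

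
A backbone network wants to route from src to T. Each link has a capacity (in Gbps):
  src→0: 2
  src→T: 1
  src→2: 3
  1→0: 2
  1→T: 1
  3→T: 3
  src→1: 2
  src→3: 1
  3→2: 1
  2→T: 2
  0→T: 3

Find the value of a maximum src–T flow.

8

Augment src→T: bottleneck 1. Total 1.
Augment src→1→T: bottleneck 1. Total 2.
Augment src→0→T: bottleneck 2. Total 4.
Augment src→3→T: bottleneck 1. Total 5.
Augment src→2→T: bottleneck 2. Total 7.
Augment src→1→0→T: bottleneck 1. Total 8.
No augmenting path remains in the residual graph.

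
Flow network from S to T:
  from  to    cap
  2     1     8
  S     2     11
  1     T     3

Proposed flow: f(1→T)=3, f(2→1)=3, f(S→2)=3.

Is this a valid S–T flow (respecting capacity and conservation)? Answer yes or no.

Yes

Every edge has 0 ≤ f(e) ≤ cap(e).
At each intermediate node, inflow equals outflow.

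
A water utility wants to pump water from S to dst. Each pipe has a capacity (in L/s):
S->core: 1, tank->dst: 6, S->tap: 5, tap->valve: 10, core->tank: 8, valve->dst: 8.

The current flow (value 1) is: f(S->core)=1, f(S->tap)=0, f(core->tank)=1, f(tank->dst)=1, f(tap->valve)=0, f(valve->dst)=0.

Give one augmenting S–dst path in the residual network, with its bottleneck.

Residual along S->tap->valve->dst: S->tap: 5, tap->valve: 10, valve->dst: 8.
Bottleneck = min = 5.

S->tap->valve->dst, bottleneck 5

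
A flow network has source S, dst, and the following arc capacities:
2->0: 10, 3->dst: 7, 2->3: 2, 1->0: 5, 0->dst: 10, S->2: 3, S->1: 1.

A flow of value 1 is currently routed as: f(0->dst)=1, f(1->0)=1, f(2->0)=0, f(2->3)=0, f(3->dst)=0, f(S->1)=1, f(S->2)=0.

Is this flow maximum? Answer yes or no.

No

Residual path S->2->0->dst has bottleneck 3 > 0.
Pushing 3 along it raises the flow to 4, so the given flow is not maximum.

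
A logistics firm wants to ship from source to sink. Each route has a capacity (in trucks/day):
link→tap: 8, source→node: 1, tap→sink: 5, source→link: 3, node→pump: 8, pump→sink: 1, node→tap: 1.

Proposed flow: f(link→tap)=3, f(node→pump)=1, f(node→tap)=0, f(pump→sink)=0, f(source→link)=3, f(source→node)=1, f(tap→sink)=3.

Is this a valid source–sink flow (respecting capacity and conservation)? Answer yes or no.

Conservation fails at pump: inflow 1 ≠ outflow 0.

No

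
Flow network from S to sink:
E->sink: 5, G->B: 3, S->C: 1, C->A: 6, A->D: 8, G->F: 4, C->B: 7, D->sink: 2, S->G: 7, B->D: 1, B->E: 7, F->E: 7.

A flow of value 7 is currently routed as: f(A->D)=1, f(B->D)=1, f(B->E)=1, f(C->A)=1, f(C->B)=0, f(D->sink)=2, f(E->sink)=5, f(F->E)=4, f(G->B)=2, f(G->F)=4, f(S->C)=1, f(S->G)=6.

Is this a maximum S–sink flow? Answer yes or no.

Yes

Residual reachable from S: {B, E, F, G, S}; sink is not reachable.
Saturated cut: S->C, B->D, E->sink with total capacity 7 = current flow value. Flow is maximum.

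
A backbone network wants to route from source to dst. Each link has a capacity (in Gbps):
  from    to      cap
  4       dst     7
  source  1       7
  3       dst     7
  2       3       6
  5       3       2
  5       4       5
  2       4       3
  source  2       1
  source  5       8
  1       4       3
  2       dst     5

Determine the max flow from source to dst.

Augment source→2→dst: bottleneck 1. Total 1.
Augment source→5→3→dst: bottleneck 2. Total 3.
Augment source→5→4→dst: bottleneck 5. Total 8.
Augment source→1→4→dst: bottleneck 2. Total 10.
No augmenting path remains in the residual graph.

10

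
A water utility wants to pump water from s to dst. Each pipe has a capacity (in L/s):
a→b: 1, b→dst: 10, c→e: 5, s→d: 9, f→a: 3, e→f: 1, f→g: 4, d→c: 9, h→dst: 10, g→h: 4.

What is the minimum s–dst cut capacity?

1

Max flow = 1 (via 1 augmenting path).
In the residual at optimum, the set reachable from s is {c, d, e, s}.
Cut edges: e→f (cap 1). Sum = 1.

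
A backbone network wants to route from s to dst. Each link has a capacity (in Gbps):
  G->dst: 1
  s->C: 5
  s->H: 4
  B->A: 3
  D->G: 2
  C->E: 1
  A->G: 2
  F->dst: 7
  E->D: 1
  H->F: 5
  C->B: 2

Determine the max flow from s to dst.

Augment s->H->F->dst: bottleneck 4. Total 4.
Augment s->C->B->A->G->dst: bottleneck 1. Total 5.
No augmenting path remains in the residual graph.

5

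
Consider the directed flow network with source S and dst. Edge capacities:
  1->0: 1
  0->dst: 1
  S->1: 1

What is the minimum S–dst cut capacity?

Max flow = 1 (via 1 augmenting path).
In the residual at optimum, the set reachable from S is {S}.
Cut edges: S->1 (cap 1). Sum = 1.

1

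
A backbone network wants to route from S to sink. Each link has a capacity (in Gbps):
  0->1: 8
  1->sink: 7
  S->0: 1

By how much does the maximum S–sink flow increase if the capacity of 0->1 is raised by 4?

Original max flow = 1.
Edge 0->1 does not cross the min cut (source side {S}), so extra capacity there cannot help.
New max flow = 1. Increase = 0.

0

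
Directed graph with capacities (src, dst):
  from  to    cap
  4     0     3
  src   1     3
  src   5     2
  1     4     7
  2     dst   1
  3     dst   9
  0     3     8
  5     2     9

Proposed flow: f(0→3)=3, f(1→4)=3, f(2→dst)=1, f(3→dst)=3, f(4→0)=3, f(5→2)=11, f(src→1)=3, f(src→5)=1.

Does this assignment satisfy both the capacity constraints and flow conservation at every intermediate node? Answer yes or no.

Capacity violated on 5→2: flow 11 > capacity 9.

No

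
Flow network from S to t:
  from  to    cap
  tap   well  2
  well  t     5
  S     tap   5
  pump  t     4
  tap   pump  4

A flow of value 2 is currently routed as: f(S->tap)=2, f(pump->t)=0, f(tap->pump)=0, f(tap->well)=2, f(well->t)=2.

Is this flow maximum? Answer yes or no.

No

Residual path S->tap->pump->t has bottleneck 3 > 0.
Pushing 3 along it raises the flow to 5, so the given flow is not maximum.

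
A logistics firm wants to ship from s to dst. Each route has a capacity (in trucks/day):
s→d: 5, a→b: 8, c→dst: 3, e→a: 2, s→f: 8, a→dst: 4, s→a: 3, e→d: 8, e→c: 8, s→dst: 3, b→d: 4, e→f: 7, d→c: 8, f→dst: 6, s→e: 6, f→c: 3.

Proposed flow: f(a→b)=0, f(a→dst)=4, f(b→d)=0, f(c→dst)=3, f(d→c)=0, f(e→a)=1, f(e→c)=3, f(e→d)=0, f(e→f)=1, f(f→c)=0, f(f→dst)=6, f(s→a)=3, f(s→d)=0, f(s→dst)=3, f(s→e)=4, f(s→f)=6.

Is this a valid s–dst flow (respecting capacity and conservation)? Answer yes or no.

No

Conservation fails at e: inflow 4 ≠ outflow 5.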